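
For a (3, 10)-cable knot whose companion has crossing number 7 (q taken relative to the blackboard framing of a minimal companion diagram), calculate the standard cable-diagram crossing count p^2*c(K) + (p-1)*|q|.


Step 1: Each of the c(K) crossings of the companion diagram becomes p*p = p^2 crossings among the p parallel strands, and each of the |q| twists s_1 s_2 ... s_(p-1) adds (p-1) crossings.
  Crossings = p^2 * c(K) + (p-1)*|q|
Step 2: = 3^2 * 7 + (3-1)*10
Step 3: = 9*7 + 2*10
Step 4: = 63 + 20 = 83

83


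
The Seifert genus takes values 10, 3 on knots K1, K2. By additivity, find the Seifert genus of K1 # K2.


The Seifert genus is additive under connected sum.
Seifert genus(K1 # K2) = (10) + (3)
= 13

13


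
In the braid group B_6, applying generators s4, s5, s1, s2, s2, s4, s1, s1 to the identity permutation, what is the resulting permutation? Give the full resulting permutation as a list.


Starting with identity [1, 2, 3, 4, 5, 6].
Apply generators in sequence:
  After s4: [1, 2, 3, 5, 4, 6]
  After s5: [1, 2, 3, 5, 6, 4]
  After s1: [2, 1, 3, 5, 6, 4]
  After s2: [2, 3, 1, 5, 6, 4]
  After s2: [2, 1, 3, 5, 6, 4]
  After s4: [2, 1, 3, 6, 5, 4]
  After s1: [1, 2, 3, 6, 5, 4]
  After s1: [2, 1, 3, 6, 5, 4]
Final permutation: [2, 1, 3, 6, 5, 4]

[2, 1, 3, 6, 5, 4]


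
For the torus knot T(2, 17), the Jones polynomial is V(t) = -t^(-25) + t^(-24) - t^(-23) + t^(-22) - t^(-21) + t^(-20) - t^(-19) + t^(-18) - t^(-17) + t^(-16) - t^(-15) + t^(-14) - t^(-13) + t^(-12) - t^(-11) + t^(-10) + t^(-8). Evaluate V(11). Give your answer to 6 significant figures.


Substituting t = 11 into V(t) = -t^(-25) + t^(-24) - t^(-23) + t^(-22) - t^(-21) + t^(-20) - t^(-19) + t^(-18) - t^(-17) + t^(-16) - t^(-15) + t^(-14) - t^(-13) + t^(-12) - t^(-11) + t^(-10) + t^(-8):
  (-)t^(-25) = -9.2296e-27
  (+)t^(-24) = 1.01526e-25
  (-)t^(-23) = -1.11678e-24
  (+)t^(-22) = 1.22846e-23
  (-)t^(-21) = -1.35131e-22
  (+)t^(-20) = 1.48644e-21
  (-)t^(-19) = -1.63508e-20
  (+)t^(-18) = 1.79859e-19
  (-)t^(-17) = -1.97845e-18
  (+)t^(-16) = 2.17629e-17
  (-)t^(-15) = -2.39392e-16
  (+)t^(-14) = 2.63331e-15
  (-)t^(-13) = -2.89664e-14
  (+)t^(-12) = 3.18631e-13
  (-)t^(-11) = -3.50494e-12
  (+)t^(-10) = 3.85543e-11
  (+)t^(-8) = 4.66507e-09
Sum = (-9.2296e-27) + (1.01526e-25) + (-1.11678e-24) + (1.22846e-23) + (-1.35131e-22) + (1.48644e-21) + (-1.63508e-20) + (1.79859e-19) + (-1.97845e-18) + (2.17629e-17) + (-2.39392e-16) + (2.63331e-15) + (-2.89664e-14) + (3.18631e-13) + (-3.50494e-12) + (3.85543e-11) + (4.66507e-09)
= 4.70041527e-09
Rounded to 6 significant figures: 4.70042e-09

4.70042e-09


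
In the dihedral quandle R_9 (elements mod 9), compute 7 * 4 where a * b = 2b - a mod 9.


7 * 4 = 2*4 - 7 mod 9
= 8 - 7 mod 9
= 1 mod 9 = 1

1


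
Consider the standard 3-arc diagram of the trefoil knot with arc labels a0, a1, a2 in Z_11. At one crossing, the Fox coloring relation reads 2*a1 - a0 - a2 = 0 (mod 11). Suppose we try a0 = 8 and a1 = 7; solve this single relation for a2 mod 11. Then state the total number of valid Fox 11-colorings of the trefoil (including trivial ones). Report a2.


Step 1: Apply the given crossing relation 2*a1 - a0 - a2 = 0 (mod 11).
  a2 = 2*a1 - a0 mod 11
  a2 = 2*7 - 8 mod 11
  a2 = 14 - 8 mod 11
  a2 = 6 mod 11 = 6
Step 2: The trefoil has determinant 3.
  Number of Fox p-colorings (p prime) is p^2 if p = 3, else p.
  Since 11 does not divide 3, only trivial (constant) colorings exist.
  (So the trial a0 = 8, a1 = 7 with a0 != a1 does NOT extend to a valid coloring of the whole trefoil: the other two crossing relations require 3*(a1 - a0) = 0 (mod 11), which fails.)
  Total colorings = 11
Step 3: a2 = 6, total Fox 11-colorings = 11

6


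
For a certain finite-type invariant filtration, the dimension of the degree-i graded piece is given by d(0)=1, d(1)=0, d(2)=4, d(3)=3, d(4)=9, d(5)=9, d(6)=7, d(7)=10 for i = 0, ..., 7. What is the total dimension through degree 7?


Total dimension = d(0) + d(1) + ... + d(7)
= 1 + 0 + 4 + 3 + 9 + 9 + 7 + 10
= 43

43


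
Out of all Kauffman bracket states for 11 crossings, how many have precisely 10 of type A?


We choose which 10 of 11 crossings get A-smoothings.
C(11, 10) = 11! / (10! * 1!)
= 11

11


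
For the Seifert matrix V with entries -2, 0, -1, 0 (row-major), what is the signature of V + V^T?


Step 1: V + V^T = [[-4, -1], [-1, 0]]
Step 2: trace = -4, det = -1
Step 3: Discriminant = (-4)^2 - 4*(-1) = 20
Step 4: Eigenvalues: 0.236068, -4.23607
Step 5: Signature = (# positive eigenvalues) - (# negative eigenvalues) = 0

0


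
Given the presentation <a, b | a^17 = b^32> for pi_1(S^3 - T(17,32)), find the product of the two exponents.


The relation is a^17 = b^32.
Product of exponents = 17 * 32
= 544

544


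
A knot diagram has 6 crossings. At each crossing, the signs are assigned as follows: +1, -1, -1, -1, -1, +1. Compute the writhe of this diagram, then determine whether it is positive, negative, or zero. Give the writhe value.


Step 1: Count positive crossings (+1).
Positive crossings: 2
Step 2: Count negative crossings (-1).
Negative crossings: 4
Step 3: Writhe = (positive) - (negative)
w = 2 - 4 = -2
Step 4: |w| = 2, and w is negative

-2


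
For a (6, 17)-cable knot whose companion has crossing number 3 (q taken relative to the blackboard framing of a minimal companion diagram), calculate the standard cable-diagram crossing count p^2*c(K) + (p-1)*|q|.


Step 1: Each of the c(K) crossings of the companion diagram becomes p*p = p^2 crossings among the p parallel strands, and each of the |q| twists s_1 s_2 ... s_(p-1) adds (p-1) crossings.
  Crossings = p^2 * c(K) + (p-1)*|q|
Step 2: = 6^2 * 3 + (6-1)*17
Step 3: = 36*3 + 5*17
Step 4: = 108 + 85 = 193

193


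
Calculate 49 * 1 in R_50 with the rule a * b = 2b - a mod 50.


49 * 1 = 2*1 - 49 mod 50
= 2 - 49 mod 50
= -47 mod 50 = 3

3


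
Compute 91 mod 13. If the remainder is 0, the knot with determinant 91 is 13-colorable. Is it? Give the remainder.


Step 1: A knot is p-colorable if and only if p divides its determinant.
Step 2: Compute 91 mod 13.
91 = 7 * 13 + 0
Step 3: 91 mod 13 = 0
Step 4: The knot is 13-colorable: yes

0


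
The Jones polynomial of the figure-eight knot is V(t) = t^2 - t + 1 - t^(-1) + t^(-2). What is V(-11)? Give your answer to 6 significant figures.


Substituting t = -11 into V(t) = t^2 - t + 1 - t^(-1) + t^(-2):
  (+)t^(2) = 121
  (-)t^(1) = 11
  (+)t^(0) = 1
  (-)t^(-1) = 0.0909091
  (+)t^(-2) = 0.00826446
Sum = (121) + (11) + (1) + (0.0909091) + (0.00826446)
= 133.0991736
Rounded to 6 significant figures: 133.099

133.099


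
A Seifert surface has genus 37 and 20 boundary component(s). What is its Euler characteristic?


chi = 2 - 2g - b
= 2 - 2*37 - 20
= 2 - 74 - 20 = -92

-92


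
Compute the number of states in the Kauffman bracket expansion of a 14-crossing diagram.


Each crossing contributes 2 choices (A-smoothing or B-smoothing).
Total states = 2^14 = 16384

16384


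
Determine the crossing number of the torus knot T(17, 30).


For a torus knot T(p, q) with gcd(p,q)=1,
the crossing number is min(p*(q-1), q*(p-1)).
p*(q-1) = 17*29 = 493
q*(p-1) = 30*16 = 480
min(493, 480) = 480

480


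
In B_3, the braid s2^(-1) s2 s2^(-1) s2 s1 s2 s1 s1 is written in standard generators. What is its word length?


The word length counts the number of generators (including inverses).
Listing each generator: s2^(-1), s2, s2^(-1), s2, s1, s2, s1, s1
There are 8 generators in this braid word.

8


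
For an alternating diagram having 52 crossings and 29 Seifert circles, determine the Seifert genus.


For alternating knots, g = (c - s + 1)/2.
= (52 - 29 + 1)/2
= 24/2 = 12

12


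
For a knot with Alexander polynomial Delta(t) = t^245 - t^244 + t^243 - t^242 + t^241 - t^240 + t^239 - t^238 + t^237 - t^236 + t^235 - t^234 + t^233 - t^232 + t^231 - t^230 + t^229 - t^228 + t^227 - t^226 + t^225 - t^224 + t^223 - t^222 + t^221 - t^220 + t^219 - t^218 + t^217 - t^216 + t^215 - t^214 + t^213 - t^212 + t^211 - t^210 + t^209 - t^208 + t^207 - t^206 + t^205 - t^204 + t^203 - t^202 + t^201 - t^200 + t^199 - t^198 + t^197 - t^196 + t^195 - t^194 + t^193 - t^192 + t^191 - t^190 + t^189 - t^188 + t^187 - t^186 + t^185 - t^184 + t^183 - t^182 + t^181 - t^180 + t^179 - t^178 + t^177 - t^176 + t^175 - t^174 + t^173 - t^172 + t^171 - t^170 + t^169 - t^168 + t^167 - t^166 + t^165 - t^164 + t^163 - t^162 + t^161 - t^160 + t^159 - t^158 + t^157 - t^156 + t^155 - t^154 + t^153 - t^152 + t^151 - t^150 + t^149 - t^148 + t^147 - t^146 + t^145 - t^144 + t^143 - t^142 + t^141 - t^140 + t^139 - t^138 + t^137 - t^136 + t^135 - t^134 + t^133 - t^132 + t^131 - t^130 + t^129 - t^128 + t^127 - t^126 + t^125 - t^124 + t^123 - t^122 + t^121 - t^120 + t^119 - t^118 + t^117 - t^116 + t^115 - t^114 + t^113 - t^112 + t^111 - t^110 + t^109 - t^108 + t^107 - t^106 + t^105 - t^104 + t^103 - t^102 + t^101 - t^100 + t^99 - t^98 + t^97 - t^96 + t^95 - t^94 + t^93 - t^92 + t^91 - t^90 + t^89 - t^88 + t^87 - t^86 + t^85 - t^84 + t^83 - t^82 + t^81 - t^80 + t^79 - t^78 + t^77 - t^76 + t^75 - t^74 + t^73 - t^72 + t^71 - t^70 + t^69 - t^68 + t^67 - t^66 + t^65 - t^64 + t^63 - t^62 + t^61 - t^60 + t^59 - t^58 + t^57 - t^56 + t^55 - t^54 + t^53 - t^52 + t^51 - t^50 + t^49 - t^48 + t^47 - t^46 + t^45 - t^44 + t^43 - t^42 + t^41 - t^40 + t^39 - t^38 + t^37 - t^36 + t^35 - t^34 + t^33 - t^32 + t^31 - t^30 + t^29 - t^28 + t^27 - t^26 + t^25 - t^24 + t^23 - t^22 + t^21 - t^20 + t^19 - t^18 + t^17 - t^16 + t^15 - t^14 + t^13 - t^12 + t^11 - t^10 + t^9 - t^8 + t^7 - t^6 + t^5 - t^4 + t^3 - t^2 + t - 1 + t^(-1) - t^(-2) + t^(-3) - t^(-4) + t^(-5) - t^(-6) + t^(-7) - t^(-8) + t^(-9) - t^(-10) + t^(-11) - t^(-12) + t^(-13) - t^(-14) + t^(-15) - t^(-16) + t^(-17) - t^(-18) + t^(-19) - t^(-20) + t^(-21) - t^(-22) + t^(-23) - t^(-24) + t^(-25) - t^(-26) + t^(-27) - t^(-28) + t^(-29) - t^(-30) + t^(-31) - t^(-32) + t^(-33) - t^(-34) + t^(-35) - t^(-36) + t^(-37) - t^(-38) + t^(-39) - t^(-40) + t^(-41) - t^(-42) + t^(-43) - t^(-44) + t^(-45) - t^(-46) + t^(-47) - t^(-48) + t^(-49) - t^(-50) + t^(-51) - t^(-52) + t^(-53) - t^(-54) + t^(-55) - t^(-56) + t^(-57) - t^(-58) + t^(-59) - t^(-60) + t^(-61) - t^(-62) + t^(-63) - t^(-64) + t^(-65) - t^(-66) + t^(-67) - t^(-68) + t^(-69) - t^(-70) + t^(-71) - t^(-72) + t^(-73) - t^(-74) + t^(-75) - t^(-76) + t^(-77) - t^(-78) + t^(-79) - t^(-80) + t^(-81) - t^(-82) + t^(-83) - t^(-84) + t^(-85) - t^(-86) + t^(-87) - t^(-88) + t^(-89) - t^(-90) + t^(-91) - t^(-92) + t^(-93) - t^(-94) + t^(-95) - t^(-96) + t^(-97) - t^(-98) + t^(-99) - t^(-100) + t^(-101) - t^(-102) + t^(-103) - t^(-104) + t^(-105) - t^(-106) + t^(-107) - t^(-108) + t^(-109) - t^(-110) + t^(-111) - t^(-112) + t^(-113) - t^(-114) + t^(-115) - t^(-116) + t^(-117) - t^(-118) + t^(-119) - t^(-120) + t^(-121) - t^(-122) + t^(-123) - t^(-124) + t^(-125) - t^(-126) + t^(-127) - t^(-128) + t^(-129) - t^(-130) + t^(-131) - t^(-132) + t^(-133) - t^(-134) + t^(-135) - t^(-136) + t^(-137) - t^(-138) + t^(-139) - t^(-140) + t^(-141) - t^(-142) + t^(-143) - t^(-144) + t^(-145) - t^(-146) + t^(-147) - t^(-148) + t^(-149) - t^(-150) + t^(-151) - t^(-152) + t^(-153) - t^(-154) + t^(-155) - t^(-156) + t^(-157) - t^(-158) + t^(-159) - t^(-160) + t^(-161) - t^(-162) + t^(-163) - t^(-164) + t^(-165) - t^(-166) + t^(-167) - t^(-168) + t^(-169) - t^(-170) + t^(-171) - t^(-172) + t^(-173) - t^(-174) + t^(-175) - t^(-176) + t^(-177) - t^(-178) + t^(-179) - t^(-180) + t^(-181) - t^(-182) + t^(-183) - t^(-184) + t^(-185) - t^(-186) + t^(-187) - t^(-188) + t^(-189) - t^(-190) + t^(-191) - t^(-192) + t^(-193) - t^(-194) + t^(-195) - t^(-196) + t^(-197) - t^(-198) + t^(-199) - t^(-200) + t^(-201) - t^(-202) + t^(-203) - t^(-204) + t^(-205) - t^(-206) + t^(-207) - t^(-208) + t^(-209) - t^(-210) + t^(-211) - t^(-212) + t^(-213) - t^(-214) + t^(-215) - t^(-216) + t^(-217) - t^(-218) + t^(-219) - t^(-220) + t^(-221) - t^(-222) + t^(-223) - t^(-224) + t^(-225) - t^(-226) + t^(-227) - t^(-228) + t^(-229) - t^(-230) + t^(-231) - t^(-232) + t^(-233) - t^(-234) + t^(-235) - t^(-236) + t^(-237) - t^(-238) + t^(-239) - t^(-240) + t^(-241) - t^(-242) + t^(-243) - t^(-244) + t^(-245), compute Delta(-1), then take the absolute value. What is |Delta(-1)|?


Step 1: The polynomial has 491 terms with alternating signs, exponents from 245 down to -245.
Step 2: Substitute t = -1. The i-th term has coefficient (-1)^i and exponent (m-i),
  so its value is (-1)^i * (-1)^(m-i) = (-1)^m = -1 for every i.
Step 3: All 491 terms equal -1, so Delta(-1) = 491 * (-1) = -491
Step 4: |Delta(-1)| = 491

491


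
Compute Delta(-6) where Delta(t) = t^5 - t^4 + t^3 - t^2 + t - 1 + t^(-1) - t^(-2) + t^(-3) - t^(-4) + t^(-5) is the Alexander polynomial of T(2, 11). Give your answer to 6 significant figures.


Substituting t = -6 into Delta(t) = t^5 - t^4 + t^3 - t^2 + t - 1 + t^(-1) - t^(-2) + t^(-3) - t^(-4) + t^(-5):
Term values: (-7776) + (-1296) + (-216) + (-36) + (-6) + (-1) + (-0.166667) + (-0.0277778) + (-0.00462963) + (-0.000771605) + (-0.000128601)
Sum = -9331.199974
Rounded to 6 significant figures: -9331.2

-9331.2


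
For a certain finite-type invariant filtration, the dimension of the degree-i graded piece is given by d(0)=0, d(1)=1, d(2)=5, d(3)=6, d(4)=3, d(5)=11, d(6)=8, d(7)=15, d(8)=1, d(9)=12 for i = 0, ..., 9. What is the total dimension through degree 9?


Total dimension = d(0) + d(1) + ... + d(9)
= 0 + 1 + 5 + 6 + 3 + 11 + 8 + 15 + 1 + 12
= 62

62


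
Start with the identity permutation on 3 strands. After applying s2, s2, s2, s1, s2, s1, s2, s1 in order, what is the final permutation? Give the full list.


Starting with identity [1, 2, 3].
Apply generators in sequence:
  After s2: [1, 3, 2]
  After s2: [1, 2, 3]
  After s2: [1, 3, 2]
  After s1: [3, 1, 2]
  After s2: [3, 2, 1]
  After s1: [2, 3, 1]
  After s2: [2, 1, 3]
  After s1: [1, 2, 3]
Final permutation: [1, 2, 3]

[1, 2, 3]


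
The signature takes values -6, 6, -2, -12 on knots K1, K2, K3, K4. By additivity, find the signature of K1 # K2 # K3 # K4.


The signature is additive under connected sum.
signature(K1 # K2 # K3 # K4) = (-6) + (6) + (-2) + (-12)
= -14

-14


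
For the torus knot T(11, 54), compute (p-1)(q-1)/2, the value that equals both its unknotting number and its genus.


For a torus knot T(p,q), both the unknotting number and genus equal (p-1)(q-1)/2.
= (11-1)(54-1)/2
= 10*53/2
= 530/2 = 265

265


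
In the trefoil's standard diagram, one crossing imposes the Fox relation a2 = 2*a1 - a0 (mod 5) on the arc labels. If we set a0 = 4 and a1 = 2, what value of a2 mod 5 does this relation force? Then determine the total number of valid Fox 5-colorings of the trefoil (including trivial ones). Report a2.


Step 1: Apply the given crossing relation 2*a1 - a0 - a2 = 0 (mod 5).
  a2 = 2*a1 - a0 mod 5
  a2 = 2*2 - 4 mod 5
  a2 = 4 - 4 mod 5
  a2 = 0 mod 5 = 0
Step 2: The trefoil has determinant 3.
  Number of Fox p-colorings (p prime) is p^2 if p = 3, else p.
  Since 5 does not divide 3, only trivial (constant) colorings exist.
  (So the trial a0 = 4, a1 = 2 with a0 != a1 does NOT extend to a valid coloring of the whole trefoil: the other two crossing relations require 3*(a1 - a0) = 0 (mod 5), which fails.)
  Total colorings = 5
Step 3: a2 = 0, total Fox 5-colorings = 5

0


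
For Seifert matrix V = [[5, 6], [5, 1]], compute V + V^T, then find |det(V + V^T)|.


Step 1: Form V + V^T where V = [[5, 6], [5, 1]]
  V^T = [[5, 5], [6, 1]]
  V + V^T = [[10, 11], [11, 2]]
Step 2: det(V + V^T) = 10*2 - 11*11
  = 20 - 121 = -101
Step 3: Knot determinant = |det(V + V^T)| = |-101| = 101

101


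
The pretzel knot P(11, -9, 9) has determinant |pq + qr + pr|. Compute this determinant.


Step 1: Compute pq + qr + pr.
pq = 11*(-9) = -99
qr = (-9)*9 = -81
pr = 11*9 = 99
pq + qr + pr = -99 + (-81) + 99 = -81
Step 2: Take absolute value.
det(P(11,-9,9)) = |-81| = 81

81


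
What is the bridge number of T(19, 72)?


The bridge number of T(p,q) is min(p,q).
min(19, 72) = 19

19


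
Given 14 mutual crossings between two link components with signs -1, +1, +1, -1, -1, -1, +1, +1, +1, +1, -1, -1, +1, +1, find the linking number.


Step 1: Count positive crossings: 8
Step 2: Count negative crossings: 6
Step 3: Sum of signs = 8 - 6 = 2
Step 4: Linking number = sum/2 = 2/2 = 1

1


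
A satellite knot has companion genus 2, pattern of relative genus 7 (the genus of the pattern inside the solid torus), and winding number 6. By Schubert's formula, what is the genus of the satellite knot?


Schubert: g(satellite) = g_rel(pattern) + |winding| * g(companion),
where g_rel(pattern) is the genus of the pattern relative to the solid torus.
= 7 + 6 * 2
= 7 + 12 = 19

19


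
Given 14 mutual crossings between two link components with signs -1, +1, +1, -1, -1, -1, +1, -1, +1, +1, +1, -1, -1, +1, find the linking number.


Step 1: Count positive crossings: 7
Step 2: Count negative crossings: 7
Step 3: Sum of signs = 7 - 7 = 0
Step 4: Linking number = sum/2 = 0/2 = 0

0


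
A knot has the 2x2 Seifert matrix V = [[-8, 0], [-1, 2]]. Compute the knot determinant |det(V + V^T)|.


Step 1: Form V + V^T where V = [[-8, 0], [-1, 2]]
  V^T = [[-8, -1], [0, 2]]
  V + V^T = [[-16, -1], [-1, 4]]
Step 2: det(V + V^T) = (-16)*4 - (-1)*(-1)
  = -64 - 1 = -65
Step 3: Knot determinant = |det(V + V^T)| = |-65| = 65

65


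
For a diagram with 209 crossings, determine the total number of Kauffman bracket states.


Each crossing contributes 2 choices (A-smoothing or B-smoothing).
Total states = 2^209 = 822752278660603021077484591278675252491367932816789931674304512

822752278660603021077484591278675252491367932816789931674304512


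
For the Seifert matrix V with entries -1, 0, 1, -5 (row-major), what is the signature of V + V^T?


Step 1: V + V^T = [[-2, 1], [1, -10]]
Step 2: trace = -12, det = 19
Step 3: Discriminant = (-12)^2 - 4*19 = 68
Step 4: Eigenvalues: -1.87689, -10.1231
Step 5: Signature = (# positive eigenvalues) - (# negative eigenvalues) = -2

-2


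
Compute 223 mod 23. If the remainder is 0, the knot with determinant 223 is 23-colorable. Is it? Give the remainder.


Step 1: A knot is p-colorable if and only if p divides its determinant.
Step 2: Compute 223 mod 23.
223 = 9 * 23 + 16
Step 3: 223 mod 23 = 16
Step 4: The knot is 23-colorable: no

16


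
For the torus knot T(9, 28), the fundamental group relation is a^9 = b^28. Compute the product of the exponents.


The relation is a^9 = b^28.
Product of exponents = 9 * 28
= 252

252


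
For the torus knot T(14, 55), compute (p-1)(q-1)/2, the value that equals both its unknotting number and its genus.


For a torus knot T(p,q), both the unknotting number and genus equal (p-1)(q-1)/2.
= (14-1)(55-1)/2
= 13*54/2
= 702/2 = 351

351


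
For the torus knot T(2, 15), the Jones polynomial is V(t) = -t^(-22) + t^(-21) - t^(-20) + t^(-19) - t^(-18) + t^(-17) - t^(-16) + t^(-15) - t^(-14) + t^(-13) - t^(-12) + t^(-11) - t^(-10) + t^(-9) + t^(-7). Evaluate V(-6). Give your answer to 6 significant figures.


Substituting t = -6 into V(t) = -t^(-22) + t^(-21) - t^(-20) + t^(-19) - t^(-18) + t^(-17) - t^(-16) + t^(-15) - t^(-14) + t^(-13) - t^(-12) + t^(-11) - t^(-10) + t^(-9) + t^(-7):
  (-)t^(-22) = -7.59753e-18
  (+)t^(-21) = -4.55852e-17
  (-)t^(-20) = -2.73511e-16
  (+)t^(-19) = -1.64107e-15
  (-)t^(-18) = -9.8464e-15
  (+)t^(-17) = -5.90784e-14
  (-)t^(-16) = -3.5447e-13
  (+)t^(-15) = -2.12682e-12
  (-)t^(-14) = -1.27609e-11
  (+)t^(-13) = -7.65656e-11
  (-)t^(-12) = -4.59394e-10
  (+)t^(-11) = -2.75636e-09
  (-)t^(-10) = -1.65382e-08
  (+)t^(-9) = -9.9229e-08
  (+)t^(-7) = -3.57225e-06
Sum = (-7.59753e-18) + (-4.55852e-17) + (-2.73511e-16) + (-1.64107e-15) + (-9.8464e-15) + (-5.90784e-14) + (-3.5447e-13) + (-2.12682e-12) + (-1.27609e-11) + (-7.65656e-11) + (-4.59394e-10) + (-2.75636e-09) + (-1.65382e-08) + (-9.9229e-08) + (-3.57225e-06)
= -3.691319921e-06
Rounded to 6 significant figures: -3.69132e-06

-3.69132e-06


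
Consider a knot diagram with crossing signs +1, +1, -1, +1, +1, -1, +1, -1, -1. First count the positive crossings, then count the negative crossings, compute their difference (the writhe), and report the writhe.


Step 1: Count positive crossings (+1).
Positive crossings: 5
Step 2: Count negative crossings (-1).
Negative crossings: 4
Step 3: Writhe = (positive) - (negative)
w = 5 - 4 = 1
Step 4: |w| = 1, and w is positive

1


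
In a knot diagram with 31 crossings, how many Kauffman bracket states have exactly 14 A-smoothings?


We choose which 14 of 31 crossings get A-smoothings.
C(31, 14) = 31! / (14! * 17!)
= 265182525

265182525


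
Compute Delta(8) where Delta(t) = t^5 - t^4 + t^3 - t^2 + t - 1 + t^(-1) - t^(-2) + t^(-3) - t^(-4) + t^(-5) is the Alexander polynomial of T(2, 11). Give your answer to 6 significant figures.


Substituting t = 8 into Delta(t) = t^5 - t^4 + t^3 - t^2 + t - 1 + t^(-1) - t^(-2) + t^(-3) - t^(-4) + t^(-5):
Term values: (32768) + (-4096) + (512) + (-64) + (8) + (-1) + (0.125) + (-0.015625) + (0.00195312) + (-0.000244141) + (3.05176e-05)
Sum = 29127.11111
Rounded to 6 significant figures: 29127.1

29127.1


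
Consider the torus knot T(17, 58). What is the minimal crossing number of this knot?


For a torus knot T(p, q) with gcd(p,q)=1,
the crossing number is min(p*(q-1), q*(p-1)).
p*(q-1) = 17*57 = 969
q*(p-1) = 58*16 = 928
min(969, 928) = 928

928


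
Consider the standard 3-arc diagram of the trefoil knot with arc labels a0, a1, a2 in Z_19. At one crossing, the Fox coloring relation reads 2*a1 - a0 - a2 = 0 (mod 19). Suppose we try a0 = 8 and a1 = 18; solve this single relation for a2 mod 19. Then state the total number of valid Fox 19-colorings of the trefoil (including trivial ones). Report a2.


Step 1: Apply the given crossing relation 2*a1 - a0 - a2 = 0 (mod 19).
  a2 = 2*a1 - a0 mod 19
  a2 = 2*18 - 8 mod 19
  a2 = 36 - 8 mod 19
  a2 = 28 mod 19 = 9
Step 2: The trefoil has determinant 3.
  Number of Fox p-colorings (p prime) is p^2 if p = 3, else p.
  Since 19 does not divide 3, only trivial (constant) colorings exist.
  (So the trial a0 = 8, a1 = 18 with a0 != a1 does NOT extend to a valid coloring of the whole trefoil: the other two crossing relations require 3*(a1 - a0) = 0 (mod 19), which fails.)
  Total colorings = 19
Step 3: a2 = 9, total Fox 19-colorings = 19

9


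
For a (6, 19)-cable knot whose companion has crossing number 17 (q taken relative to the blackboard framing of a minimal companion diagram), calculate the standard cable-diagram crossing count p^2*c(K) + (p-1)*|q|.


Step 1: Each of the c(K) crossings of the companion diagram becomes p*p = p^2 crossings among the p parallel strands, and each of the |q| twists s_1 s_2 ... s_(p-1) adds (p-1) crossings.
  Crossings = p^2 * c(K) + (p-1)*|q|
Step 2: = 6^2 * 17 + (6-1)*19
Step 3: = 36*17 + 5*19
Step 4: = 612 + 95 = 707

707


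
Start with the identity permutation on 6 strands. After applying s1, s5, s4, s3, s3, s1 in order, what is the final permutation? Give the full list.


Starting with identity [1, 2, 3, 4, 5, 6].
Apply generators in sequence:
  After s1: [2, 1, 3, 4, 5, 6]
  After s5: [2, 1, 3, 4, 6, 5]
  After s4: [2, 1, 3, 6, 4, 5]
  After s3: [2, 1, 6, 3, 4, 5]
  After s3: [2, 1, 3, 6, 4, 5]
  After s1: [1, 2, 3, 6, 4, 5]
Final permutation: [1, 2, 3, 6, 4, 5]

[1, 2, 3, 6, 4, 5]


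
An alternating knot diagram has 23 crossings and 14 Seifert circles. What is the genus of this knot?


For alternating knots, g = (c - s + 1)/2.
= (23 - 14 + 1)/2
= 10/2 = 5

5


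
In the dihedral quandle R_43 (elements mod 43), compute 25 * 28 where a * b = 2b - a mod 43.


25 * 28 = 2*28 - 25 mod 43
= 56 - 25 mod 43
= 31 mod 43 = 31

31


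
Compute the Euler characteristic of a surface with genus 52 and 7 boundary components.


chi = 2 - 2g - b
= 2 - 2*52 - 7
= 2 - 104 - 7 = -109

-109


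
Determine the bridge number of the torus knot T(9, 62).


The bridge number of T(p,q) is min(p,q).
min(9, 62) = 9

9


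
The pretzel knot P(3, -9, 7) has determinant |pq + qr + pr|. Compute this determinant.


Step 1: Compute pq + qr + pr.
pq = 3*(-9) = -27
qr = (-9)*7 = -63
pr = 3*7 = 21
pq + qr + pr = -27 + (-63) + 21 = -69
Step 2: Take absolute value.
det(P(3,-9,7)) = |-69| = 69

69


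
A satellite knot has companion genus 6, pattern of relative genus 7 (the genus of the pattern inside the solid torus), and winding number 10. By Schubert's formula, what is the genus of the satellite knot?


Schubert: g(satellite) = g_rel(pattern) + |winding| * g(companion),
where g_rel(pattern) is the genus of the pattern relative to the solid torus.
= 7 + 10 * 6
= 7 + 60 = 67

67


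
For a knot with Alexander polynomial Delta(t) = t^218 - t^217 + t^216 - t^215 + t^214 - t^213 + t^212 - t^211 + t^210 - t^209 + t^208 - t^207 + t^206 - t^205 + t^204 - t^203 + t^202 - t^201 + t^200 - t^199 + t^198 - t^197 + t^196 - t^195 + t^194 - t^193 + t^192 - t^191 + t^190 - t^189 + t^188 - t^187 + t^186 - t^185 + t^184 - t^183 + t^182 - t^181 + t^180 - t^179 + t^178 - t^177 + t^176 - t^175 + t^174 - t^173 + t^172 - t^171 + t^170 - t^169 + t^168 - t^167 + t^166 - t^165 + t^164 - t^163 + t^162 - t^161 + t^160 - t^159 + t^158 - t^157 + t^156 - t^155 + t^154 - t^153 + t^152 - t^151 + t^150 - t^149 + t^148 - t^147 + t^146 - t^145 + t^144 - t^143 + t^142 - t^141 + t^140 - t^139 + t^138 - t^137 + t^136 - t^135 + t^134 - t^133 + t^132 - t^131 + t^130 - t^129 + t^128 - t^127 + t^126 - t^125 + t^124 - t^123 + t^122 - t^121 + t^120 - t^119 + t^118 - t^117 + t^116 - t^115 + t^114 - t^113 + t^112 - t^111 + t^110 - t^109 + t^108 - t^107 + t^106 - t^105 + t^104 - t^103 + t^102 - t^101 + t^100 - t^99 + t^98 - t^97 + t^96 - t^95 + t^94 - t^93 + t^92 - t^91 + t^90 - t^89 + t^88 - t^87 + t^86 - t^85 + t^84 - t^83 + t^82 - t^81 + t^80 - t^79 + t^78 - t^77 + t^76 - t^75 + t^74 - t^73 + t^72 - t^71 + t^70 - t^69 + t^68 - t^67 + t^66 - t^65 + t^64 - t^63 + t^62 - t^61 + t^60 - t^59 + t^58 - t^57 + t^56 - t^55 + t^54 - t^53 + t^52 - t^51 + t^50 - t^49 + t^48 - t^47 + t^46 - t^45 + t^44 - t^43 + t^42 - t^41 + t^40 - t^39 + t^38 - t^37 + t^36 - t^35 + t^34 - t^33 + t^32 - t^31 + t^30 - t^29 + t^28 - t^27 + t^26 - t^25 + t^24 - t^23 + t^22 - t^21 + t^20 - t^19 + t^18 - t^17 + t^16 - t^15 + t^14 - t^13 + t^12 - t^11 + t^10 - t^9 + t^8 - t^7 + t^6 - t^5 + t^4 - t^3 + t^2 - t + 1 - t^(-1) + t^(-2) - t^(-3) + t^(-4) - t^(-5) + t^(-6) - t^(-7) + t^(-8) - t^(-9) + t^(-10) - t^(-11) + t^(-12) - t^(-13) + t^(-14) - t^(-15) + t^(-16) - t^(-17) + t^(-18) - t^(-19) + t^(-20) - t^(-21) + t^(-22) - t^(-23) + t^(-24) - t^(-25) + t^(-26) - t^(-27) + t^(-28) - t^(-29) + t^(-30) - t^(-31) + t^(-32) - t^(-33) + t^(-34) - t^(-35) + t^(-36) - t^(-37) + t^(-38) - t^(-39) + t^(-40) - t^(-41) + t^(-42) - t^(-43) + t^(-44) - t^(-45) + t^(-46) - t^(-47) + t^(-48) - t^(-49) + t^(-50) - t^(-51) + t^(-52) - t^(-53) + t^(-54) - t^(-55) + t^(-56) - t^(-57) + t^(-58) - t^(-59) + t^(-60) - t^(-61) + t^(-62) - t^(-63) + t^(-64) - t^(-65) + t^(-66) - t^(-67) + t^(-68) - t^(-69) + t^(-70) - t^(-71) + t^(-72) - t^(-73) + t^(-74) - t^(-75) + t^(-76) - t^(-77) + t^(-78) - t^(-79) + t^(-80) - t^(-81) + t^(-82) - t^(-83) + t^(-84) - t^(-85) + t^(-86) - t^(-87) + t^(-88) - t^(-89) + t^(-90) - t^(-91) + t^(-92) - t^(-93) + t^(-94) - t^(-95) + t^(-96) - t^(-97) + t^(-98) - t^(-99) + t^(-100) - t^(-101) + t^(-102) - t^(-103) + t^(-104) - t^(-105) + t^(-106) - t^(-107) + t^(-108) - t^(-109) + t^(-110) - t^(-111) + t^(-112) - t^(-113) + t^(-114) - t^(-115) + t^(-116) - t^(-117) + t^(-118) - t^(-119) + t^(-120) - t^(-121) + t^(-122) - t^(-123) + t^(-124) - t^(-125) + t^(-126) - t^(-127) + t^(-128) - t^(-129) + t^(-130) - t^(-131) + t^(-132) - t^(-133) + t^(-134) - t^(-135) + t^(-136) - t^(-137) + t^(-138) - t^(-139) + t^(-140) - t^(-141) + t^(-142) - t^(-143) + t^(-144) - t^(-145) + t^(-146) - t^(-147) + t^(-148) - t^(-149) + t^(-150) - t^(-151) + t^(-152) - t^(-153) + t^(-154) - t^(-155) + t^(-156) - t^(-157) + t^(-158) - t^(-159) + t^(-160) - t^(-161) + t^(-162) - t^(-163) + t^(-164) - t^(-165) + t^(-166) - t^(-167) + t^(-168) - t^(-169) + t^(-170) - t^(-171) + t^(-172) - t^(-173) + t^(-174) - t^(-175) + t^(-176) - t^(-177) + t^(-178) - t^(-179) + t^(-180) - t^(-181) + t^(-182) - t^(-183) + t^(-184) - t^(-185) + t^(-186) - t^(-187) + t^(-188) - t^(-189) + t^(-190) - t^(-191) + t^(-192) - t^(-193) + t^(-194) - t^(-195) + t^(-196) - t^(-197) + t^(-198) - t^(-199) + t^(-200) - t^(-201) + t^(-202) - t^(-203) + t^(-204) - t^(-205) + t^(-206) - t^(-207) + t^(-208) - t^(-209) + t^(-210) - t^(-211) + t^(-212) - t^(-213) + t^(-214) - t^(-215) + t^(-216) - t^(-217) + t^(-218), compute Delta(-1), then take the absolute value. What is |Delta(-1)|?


Step 1: The polynomial has 437 terms with alternating signs, exponents from 218 down to -218.
Step 2: Substitute t = -1. The i-th term has coefficient (-1)^i and exponent (m-i),
  so its value is (-1)^i * (-1)^(m-i) = (-1)^m = 1 for every i.
Step 3: All 437 terms equal 1, so Delta(-1) = 437 * (1) = 437
Step 4: |Delta(-1)| = 437

437


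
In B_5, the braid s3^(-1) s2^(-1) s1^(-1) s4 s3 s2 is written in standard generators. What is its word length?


The word length counts the number of generators (including inverses).
Listing each generator: s3^(-1), s2^(-1), s1^(-1), s4, s3, s2
There are 6 generators in this braid word.

6


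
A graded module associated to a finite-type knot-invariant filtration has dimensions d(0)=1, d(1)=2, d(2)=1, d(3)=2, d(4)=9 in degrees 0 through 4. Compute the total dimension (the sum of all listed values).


Total dimension = d(0) + d(1) + ... + d(4)
= 1 + 2 + 1 + 2 + 9
= 15

15


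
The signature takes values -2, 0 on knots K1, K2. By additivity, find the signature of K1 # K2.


The signature is additive under connected sum.
signature(K1 # K2) = (-2) + (0)
= -2

-2


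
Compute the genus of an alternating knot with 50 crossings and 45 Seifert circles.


For alternating knots, g = (c - s + 1)/2.
= (50 - 45 + 1)/2
= 6/2 = 3

3


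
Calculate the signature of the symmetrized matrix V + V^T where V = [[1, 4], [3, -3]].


Step 1: V + V^T = [[2, 7], [7, -6]]
Step 2: trace = -4, det = -61
Step 3: Discriminant = (-4)^2 - 4*(-61) = 260
Step 4: Eigenvalues: 6.06226, -10.0623
Step 5: Signature = (# positive eigenvalues) - (# negative eigenvalues) = 0

0


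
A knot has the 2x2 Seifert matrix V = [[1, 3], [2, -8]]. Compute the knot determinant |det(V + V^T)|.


Step 1: Form V + V^T where V = [[1, 3], [2, -8]]
  V^T = [[1, 2], [3, -8]]
  V + V^T = [[2, 5], [5, -16]]
Step 2: det(V + V^T) = 2*(-16) - 5*5
  = -32 - 25 = -57
Step 3: Knot determinant = |det(V + V^T)| = |-57| = 57

57


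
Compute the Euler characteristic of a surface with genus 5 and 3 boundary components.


chi = 2 - 2g - b
= 2 - 2*5 - 3
= 2 - 10 - 3 = -11

-11


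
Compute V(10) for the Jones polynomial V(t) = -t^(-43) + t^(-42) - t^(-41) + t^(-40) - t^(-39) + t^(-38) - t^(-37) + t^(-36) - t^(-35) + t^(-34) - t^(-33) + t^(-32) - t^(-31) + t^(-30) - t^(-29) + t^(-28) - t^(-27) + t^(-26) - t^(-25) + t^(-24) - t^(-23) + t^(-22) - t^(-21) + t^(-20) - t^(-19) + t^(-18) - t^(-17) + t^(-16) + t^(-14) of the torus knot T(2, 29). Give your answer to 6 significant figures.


Substituting t = 10 into V(t) = -t^(-43) + t^(-42) - t^(-41) + t^(-40) - t^(-39) + t^(-38) - t^(-37) + t^(-36) - t^(-35) + t^(-34) - t^(-33) + t^(-32) - t^(-31) + t^(-30) - t^(-29) + t^(-28) - t^(-27) + t^(-26) - t^(-25) + t^(-24) - t^(-23) + t^(-22) - t^(-21) + t^(-20) - t^(-19) + t^(-18) - t^(-17) + t^(-16) + t^(-14):
  (-)t^(-43) = -1e-43
  (+)t^(-42) = 1e-42
  (-)t^(-41) = -1e-41
  (+)t^(-40) = 1e-40
  (-)t^(-39) = -1e-39
  (+)t^(-38) = 1e-38
  (-)t^(-37) = -1e-37
  (+)t^(-36) = 1e-36
  (-)t^(-35) = -1e-35
  (+)t^(-34) = 1e-34
  (-)t^(-33) = -1e-33
  (+)t^(-32) = 1e-32
  (-)t^(-31) = -1e-31
  (+)t^(-30) = 1e-30
  (-)t^(-29) = -1e-29
  (+)t^(-28) = 1e-28
  (-)t^(-27) = -1e-27
  (+)t^(-26) = 1e-26
  (-)t^(-25) = -1e-25
  (+)t^(-24) = 1e-24
  (-)t^(-23) = -1e-23
  (+)t^(-22) = 1e-22
  (-)t^(-21) = -1e-21
  (+)t^(-20) = 1e-20
  (-)t^(-19) = -1e-19
  (+)t^(-18) = 1e-18
  (-)t^(-17) = -1e-17
  (+)t^(-16) = 1e-16
  (+)t^(-14) = 1e-14
Sum = (-1e-43) + (1e-42) + (-1e-41) + (1e-40) + (-1e-39) + (1e-38) + (-1e-37) + (1e-36) + (-1e-35) + (1e-34) + (-1e-33) + (1e-32) + (-1e-31) + (1e-30) + (-1e-29) + (1e-28) + (-1e-27) + (1e-26) + (-1e-25) + (1e-24) + (-1e-23) + (1e-22) + (-1e-21) + (1e-20) + (-1e-19) + (1e-18) + (-1e-17) + (1e-16) + (1e-14)
= 1.009090909e-14
Rounded to 6 significant figures: 1.00909e-14

1.00909e-14


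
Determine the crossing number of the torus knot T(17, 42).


For a torus knot T(p, q) with gcd(p,q)=1,
the crossing number is min(p*(q-1), q*(p-1)).
p*(q-1) = 17*41 = 697
q*(p-1) = 42*16 = 672
min(697, 672) = 672

672


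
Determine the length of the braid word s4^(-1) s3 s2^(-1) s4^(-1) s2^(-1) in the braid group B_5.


The word length counts the number of generators (including inverses).
Listing each generator: s4^(-1), s3, s2^(-1), s4^(-1), s2^(-1)
There are 5 generators in this braid word.

5


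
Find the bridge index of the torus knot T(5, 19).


The bridge number of T(p,q) is min(p,q).
min(5, 19) = 5

5


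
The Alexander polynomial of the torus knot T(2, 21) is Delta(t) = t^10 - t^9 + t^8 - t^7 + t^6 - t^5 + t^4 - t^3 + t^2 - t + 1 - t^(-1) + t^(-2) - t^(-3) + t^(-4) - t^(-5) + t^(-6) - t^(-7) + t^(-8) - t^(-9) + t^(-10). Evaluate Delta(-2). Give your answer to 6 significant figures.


Substituting t = -2 into Delta(t) = t^10 - t^9 + t^8 - t^7 + t^6 - t^5 + t^4 - t^3 + t^2 - t + 1 - t^(-1) + t^(-2) - t^(-3) + t^(-4) - t^(-5) + t^(-6) - t^(-7) + t^(-8) - t^(-9) + t^(-10):
Term values: (1024) + (512) + (256) + (128) + (64) + (32) + (16) + (8) + (4) + (2) + (1) + (0.5) + (0.25) + (0.125) + (0.0625) + (0.03125) + (0.015625) + (0.0078125) + (0.00390625) + (0.00195312) + (0.000976562)
Sum = 2047.999023
Rounded to 6 significant figures: 2048

2048


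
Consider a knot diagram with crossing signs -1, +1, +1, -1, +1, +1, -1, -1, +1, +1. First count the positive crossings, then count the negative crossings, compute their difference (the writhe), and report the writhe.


Step 1: Count positive crossings (+1).
Positive crossings: 6
Step 2: Count negative crossings (-1).
Negative crossings: 4
Step 3: Writhe = (positive) - (negative)
w = 6 - 4 = 2
Step 4: |w| = 2, and w is positive

2


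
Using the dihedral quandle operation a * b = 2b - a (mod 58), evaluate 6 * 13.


6 * 13 = 2*13 - 6 mod 58
= 26 - 6 mod 58
= 20 mod 58 = 20

20


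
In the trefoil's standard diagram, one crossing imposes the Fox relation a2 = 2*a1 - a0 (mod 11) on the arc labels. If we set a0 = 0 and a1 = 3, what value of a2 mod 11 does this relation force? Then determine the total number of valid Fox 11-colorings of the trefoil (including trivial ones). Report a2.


Step 1: Apply the given crossing relation 2*a1 - a0 - a2 = 0 (mod 11).
  a2 = 2*a1 - a0 mod 11
  a2 = 2*3 - 0 mod 11
  a2 = 6 - 0 mod 11
  a2 = 6 mod 11 = 6
Step 2: The trefoil has determinant 3.
  Number of Fox p-colorings (p prime) is p^2 if p = 3, else p.
  Since 11 does not divide 3, only trivial (constant) colorings exist.
  (So the trial a0 = 0, a1 = 3 with a0 != a1 does NOT extend to a valid coloring of the whole trefoil: the other two crossing relations require 3*(a1 - a0) = 0 (mod 11), which fails.)
  Total colorings = 11
Step 3: a2 = 6, total Fox 11-colorings = 11

6


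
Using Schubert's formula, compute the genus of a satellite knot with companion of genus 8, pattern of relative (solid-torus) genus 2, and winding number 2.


Schubert: g(satellite) = g_rel(pattern) + |winding| * g(companion),
where g_rel(pattern) is the genus of the pattern relative to the solid torus.
= 2 + 2 * 8
= 2 + 16 = 18

18


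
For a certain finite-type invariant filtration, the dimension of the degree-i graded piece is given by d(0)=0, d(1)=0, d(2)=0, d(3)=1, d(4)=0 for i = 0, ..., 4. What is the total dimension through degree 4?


Total dimension = d(0) + d(1) + ... + d(4)
= 0 + 0 + 0 + 1 + 0
= 1

1


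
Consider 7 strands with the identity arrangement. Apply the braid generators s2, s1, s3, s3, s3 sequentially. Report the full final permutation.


Starting with identity [1, 2, 3, 4, 5, 6, 7].
Apply generators in sequence:
  After s2: [1, 3, 2, 4, 5, 6, 7]
  After s1: [3, 1, 2, 4, 5, 6, 7]
  After s3: [3, 1, 4, 2, 5, 6, 7]
  After s3: [3, 1, 2, 4, 5, 6, 7]
  After s3: [3, 1, 4, 2, 5, 6, 7]
Final permutation: [3, 1, 4, 2, 5, 6, 7]

[3, 1, 4, 2, 5, 6, 7]


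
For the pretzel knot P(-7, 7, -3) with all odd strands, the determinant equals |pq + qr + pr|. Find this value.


Step 1: Compute pq + qr + pr.
pq = (-7)*7 = -49
qr = 7*(-3) = -21
pr = (-7)*(-3) = 21
pq + qr + pr = -49 + (-21) + 21 = -49
Step 2: Take absolute value.
det(P(-7,7,-3)) = |-49| = 49

49


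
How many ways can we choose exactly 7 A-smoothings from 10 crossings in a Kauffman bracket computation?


We choose which 7 of 10 crossings get A-smoothings.
C(10, 7) = 10! / (7! * 3!)
= 120

120


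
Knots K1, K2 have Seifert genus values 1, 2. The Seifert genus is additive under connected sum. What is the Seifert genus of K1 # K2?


The Seifert genus is additive under connected sum.
Seifert genus(K1 # K2) = (1) + (2)
= 3

3


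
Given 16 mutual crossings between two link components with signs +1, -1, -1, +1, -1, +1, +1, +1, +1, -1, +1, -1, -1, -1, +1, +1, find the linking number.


Step 1: Count positive crossings: 9
Step 2: Count negative crossings: 7
Step 3: Sum of signs = 9 - 7 = 2
Step 4: Linking number = sum/2 = 2/2 = 1

1


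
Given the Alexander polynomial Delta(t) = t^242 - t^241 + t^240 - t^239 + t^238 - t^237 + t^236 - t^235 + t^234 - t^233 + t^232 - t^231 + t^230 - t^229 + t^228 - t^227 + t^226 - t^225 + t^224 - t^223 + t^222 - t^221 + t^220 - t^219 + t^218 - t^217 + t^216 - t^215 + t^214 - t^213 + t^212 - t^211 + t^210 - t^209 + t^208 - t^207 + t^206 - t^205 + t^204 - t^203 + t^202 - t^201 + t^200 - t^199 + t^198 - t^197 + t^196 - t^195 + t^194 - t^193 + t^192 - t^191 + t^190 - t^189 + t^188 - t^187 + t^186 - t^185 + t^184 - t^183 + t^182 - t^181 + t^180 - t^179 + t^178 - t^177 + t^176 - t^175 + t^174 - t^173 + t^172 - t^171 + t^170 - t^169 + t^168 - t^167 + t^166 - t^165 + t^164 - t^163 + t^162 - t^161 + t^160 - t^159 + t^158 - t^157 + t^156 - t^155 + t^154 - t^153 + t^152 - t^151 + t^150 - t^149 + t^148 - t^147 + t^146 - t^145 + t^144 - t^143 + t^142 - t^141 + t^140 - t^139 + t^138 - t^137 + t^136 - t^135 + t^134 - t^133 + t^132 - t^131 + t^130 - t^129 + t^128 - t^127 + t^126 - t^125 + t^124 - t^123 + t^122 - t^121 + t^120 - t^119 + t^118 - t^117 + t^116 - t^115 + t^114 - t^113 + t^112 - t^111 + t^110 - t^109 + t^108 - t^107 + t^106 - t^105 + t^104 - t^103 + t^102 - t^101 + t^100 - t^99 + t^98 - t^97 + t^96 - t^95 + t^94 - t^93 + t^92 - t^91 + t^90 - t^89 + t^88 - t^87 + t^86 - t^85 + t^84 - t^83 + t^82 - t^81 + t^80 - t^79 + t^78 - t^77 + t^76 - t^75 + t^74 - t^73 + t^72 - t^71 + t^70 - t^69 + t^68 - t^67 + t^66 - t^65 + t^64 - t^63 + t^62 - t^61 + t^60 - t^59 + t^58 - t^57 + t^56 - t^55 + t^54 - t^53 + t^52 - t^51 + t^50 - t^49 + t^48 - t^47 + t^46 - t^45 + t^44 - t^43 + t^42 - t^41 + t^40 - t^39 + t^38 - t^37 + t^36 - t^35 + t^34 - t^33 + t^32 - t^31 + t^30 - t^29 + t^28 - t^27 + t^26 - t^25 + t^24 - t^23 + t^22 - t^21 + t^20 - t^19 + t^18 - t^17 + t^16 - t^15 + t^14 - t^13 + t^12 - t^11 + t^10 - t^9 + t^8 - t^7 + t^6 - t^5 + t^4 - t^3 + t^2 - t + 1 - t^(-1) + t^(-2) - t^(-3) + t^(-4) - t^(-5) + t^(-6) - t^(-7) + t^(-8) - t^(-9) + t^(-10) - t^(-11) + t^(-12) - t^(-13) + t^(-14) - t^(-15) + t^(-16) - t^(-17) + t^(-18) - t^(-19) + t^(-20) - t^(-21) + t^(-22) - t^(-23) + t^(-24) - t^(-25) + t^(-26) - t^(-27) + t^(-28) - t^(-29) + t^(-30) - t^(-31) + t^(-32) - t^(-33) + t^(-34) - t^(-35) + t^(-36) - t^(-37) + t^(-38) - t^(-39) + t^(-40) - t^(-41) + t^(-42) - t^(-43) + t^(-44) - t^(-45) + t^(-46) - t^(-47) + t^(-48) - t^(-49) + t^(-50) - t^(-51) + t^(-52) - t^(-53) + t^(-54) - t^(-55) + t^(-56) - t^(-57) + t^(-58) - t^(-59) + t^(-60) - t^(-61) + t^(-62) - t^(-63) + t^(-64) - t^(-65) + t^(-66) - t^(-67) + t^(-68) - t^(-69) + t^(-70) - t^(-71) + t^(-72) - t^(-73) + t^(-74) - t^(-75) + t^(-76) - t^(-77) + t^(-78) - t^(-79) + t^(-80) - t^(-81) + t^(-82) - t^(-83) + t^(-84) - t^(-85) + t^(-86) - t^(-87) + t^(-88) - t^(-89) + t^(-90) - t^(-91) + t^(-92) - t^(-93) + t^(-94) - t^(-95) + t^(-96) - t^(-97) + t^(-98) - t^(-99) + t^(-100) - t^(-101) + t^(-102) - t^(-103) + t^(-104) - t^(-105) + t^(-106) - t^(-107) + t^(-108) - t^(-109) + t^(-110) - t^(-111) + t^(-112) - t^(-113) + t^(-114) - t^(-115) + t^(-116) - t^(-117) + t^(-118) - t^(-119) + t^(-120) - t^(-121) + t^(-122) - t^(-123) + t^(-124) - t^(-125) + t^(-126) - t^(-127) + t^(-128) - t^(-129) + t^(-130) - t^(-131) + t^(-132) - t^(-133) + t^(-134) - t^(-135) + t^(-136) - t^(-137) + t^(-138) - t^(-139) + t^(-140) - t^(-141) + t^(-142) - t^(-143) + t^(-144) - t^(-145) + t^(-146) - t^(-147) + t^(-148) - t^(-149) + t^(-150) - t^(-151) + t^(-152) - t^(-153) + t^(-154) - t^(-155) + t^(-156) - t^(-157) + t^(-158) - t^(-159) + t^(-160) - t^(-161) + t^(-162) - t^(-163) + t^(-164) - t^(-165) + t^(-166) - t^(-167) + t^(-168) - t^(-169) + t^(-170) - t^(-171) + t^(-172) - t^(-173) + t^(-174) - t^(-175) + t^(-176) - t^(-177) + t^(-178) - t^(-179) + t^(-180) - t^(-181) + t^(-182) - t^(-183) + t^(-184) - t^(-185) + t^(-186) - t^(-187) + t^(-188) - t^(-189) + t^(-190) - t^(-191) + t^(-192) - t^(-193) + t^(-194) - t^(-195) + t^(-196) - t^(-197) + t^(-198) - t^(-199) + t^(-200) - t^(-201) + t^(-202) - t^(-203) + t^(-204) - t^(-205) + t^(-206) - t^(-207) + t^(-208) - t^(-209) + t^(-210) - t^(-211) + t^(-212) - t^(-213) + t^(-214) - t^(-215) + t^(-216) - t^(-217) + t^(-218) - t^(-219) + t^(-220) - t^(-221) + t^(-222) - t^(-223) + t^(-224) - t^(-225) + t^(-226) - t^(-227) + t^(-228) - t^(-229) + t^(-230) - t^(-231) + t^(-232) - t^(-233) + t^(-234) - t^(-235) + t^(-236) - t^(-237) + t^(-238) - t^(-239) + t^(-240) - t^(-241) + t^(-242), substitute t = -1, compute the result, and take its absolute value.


Step 1: The polynomial has 485 terms with alternating signs, exponents from 242 down to -242.
Step 2: Substitute t = -1. The i-th term has coefficient (-1)^i and exponent (m-i),
  so its value is (-1)^i * (-1)^(m-i) = (-1)^m = 1 for every i.
Step 3: All 485 terms equal 1, so Delta(-1) = 485 * (1) = 485
Step 4: |Delta(-1)| = 485

485
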